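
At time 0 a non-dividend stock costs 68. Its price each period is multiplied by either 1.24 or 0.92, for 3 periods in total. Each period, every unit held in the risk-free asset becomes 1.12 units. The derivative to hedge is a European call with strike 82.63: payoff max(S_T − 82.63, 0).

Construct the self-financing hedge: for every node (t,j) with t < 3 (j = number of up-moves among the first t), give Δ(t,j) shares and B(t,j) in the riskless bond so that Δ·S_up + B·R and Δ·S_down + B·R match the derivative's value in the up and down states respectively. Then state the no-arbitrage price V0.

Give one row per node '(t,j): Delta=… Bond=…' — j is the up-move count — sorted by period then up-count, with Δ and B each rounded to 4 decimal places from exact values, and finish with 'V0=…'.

(0,0): Delta=0.7117 Bond=-35.9838
(1,0): Delta=0.3780 Bond=-19.4274
(1,1): Delta=0.8603 Bond=-52.8265
(2,0): Delta=0.0000 Bond=0.0000
(2,1): Delta=0.5463 Bond=-34.8138
(2,2): Delta=1.0000 Bond=-73.7768
V0=12.4131

No-arbitrage ⇒ martingale measure with p* = (R−d)/(u−d) = 0.6250.
Terminal payoffs: V(3,0)=0.0000, V(3,1)=0.0000, V(3,2)=13.5623, V(3,3)=47.0204
(2,0): S=57.5552. Δ = (V_up−V_dn)/(S_up−S_dn) = (0.0000−0.0000)/(71.3684−52.9508) = 0.0000. V = [p*·0.0000 + (1−p*)·0.0000]/1.12 = 0.0000. B = V − Δ·S = 0.0000.
(2,1): S=77.5744. Δ = (V_up−V_dn)/(S_up−S_dn) = (13.5623−0.0000)/(96.1923−71.3684) = 0.5463. V = [p*·13.5623 + (1−p*)·0.0000]/1.12 = 7.5682. B = V − Δ·S = -34.8138.
(2,2): S=104.5568. Δ = (V_up−V_dn)/(S_up−S_dn) = (47.0204−13.5623)/(129.6504−96.1923) = 1.0000. V = [p*·47.0204 + (1−p*)·13.5623]/1.12 = 30.7800. B = V − Δ·S = -73.7768.
(1,0): S=62.5600. Δ = (V_up−V_dn)/(S_up−S_dn) = (7.5682−0.0000)/(77.5744−57.5552) = 0.3780. V = [p*·7.5682 + (1−p*)·0.0000]/1.12 = 4.2233. B = V − Δ·S = -19.4274.
(1,1): S=84.3200. Δ = (V_up−V_dn)/(S_up−S_dn) = (30.7800−7.5682)/(104.5568−77.5744) = 0.8603. V = [p*·30.7800 + (1−p*)·7.5682]/1.12 = 19.7104. B = V − Δ·S = -52.8265.
(0,0): S=68.0000. Δ = (V_up−V_dn)/(S_up−S_dn) = (19.7104−4.2233)/(84.3200−62.5600) = 0.7117. V = [p*·19.7104 + (1−p*)·4.2233]/1.12 = 12.4131. B = V − Δ·S = -35.9838.
Each (Δ,B) replicates both successor values, so the strategy is self-financing and V0 is arbitrage-free.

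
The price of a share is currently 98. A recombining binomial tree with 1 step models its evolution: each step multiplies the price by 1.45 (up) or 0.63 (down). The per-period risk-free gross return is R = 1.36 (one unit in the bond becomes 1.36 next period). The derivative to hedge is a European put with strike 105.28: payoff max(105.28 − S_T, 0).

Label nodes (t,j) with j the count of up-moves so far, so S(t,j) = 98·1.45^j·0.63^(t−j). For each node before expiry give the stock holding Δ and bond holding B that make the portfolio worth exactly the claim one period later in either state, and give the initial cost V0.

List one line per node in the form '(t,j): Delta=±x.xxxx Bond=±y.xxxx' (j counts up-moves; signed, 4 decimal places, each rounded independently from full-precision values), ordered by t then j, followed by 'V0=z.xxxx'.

The replicating-portfolio and risk-neutral prices coincide; use p* = (1.36−0.63)/(1.45−0.63) = 0.8902 for the latter.
Payoff layer (t=1): V(1,0)=43.5400, V(1,1)=0.0000
Node (0,0) S=98.0000: V=(p*·0.0000+(1−p*)·43.5400)/1.36=3.5138; Δ=(0.0000−43.5400)/(142.1000−61.7400)=-0.5418; B=V−Δ·S=56.6114
Self-financing check: at every node Δ·S+B equals the discounted successor values.

(0,0): Delta=-0.5418 Bond=56.6114
V0=3.5138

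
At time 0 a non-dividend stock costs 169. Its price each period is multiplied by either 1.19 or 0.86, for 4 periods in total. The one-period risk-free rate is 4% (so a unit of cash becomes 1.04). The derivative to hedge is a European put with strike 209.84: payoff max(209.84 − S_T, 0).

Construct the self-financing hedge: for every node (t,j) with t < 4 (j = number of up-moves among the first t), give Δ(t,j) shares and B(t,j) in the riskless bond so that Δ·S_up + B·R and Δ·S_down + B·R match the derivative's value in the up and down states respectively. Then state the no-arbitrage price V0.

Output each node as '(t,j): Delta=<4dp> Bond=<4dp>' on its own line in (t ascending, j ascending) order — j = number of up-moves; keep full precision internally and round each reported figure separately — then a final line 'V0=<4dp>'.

The replicating-portfolio and risk-neutral prices coincide; use p* = (1.04−0.86)/(1.19−0.86) = 0.5455 for the latter.
Terminal values V(4,·): V(4,0)=117.3956, V(4,1)=81.9228, V(4,2)=32.8383, V(4,3)=0.0000, V(4,4)=0.0000
(3,0): S=107.4935. Δ = (V_up−V_dn)/(S_up−S_dn) = (81.9228−117.3956)/(127.9172−92.4444) = -1.0000. V = [p*·81.9228 + (1−p*)·117.3956]/1.04 = 94.2758. B = V − Δ·S = 201.7692.
(3,1): S=148.7410. Δ = (V_up−V_dn)/(S_up−S_dn) = (32.8383−81.9228)/(177.0017−127.9172) = -1.0000. V = [p*·32.8383 + (1−p*)·81.9228]/1.04 = 53.0283. B = V − Δ·S = 201.7692.
(3,2): S=205.8160. Δ = (V_up−V_dn)/(S_up−S_dn) = (0.0000−32.8383)/(244.9210−177.0017) = -0.4835. V = [p*·0.0000 + (1−p*)·32.8383]/1.04 = 14.3524. B = V − Δ·S = 113.8623.
(3,3): S=284.7919. Δ = (V_up−V_dn)/(S_up−S_dn) = (0.0000−0.0000)/(338.9023−244.9210) = 0.0000. V = [p*·0.0000 + (1−p*)·0.0000]/1.04 = 0.0000. B = V − Δ·S = 0.0000.
(2,0): S=124.9924. Δ = (V_up−V_dn)/(S_up−S_dn) = (53.0283−94.2758)/(148.7410−107.4935) = -1.0000. V = [p*·53.0283 + (1−p*)·94.2758]/1.04 = 69.0165. B = V − Δ·S = 194.0089.
(2,1): S=172.9546. Δ = (V_up−V_dn)/(S_up−S_dn) = (14.3524−53.0283)/(205.8160−148.7410) = -0.6776. V = [p*·14.3524 + (1−p*)·53.0283]/1.04 = 30.7042. B = V − Δ·S = 147.9038.
(2,2): S=239.3209. Δ = (V_up−V_dn)/(S_up−S_dn) = (0.0000−14.3524)/(284.7919−205.8160) = -0.1817. V = [p*·0.0000 + (1−p*)·14.3524]/1.04 = 6.2729. B = V − Δ·S = 49.7650.
(1,0): S=145.3400. Δ = (V_up−V_dn)/(S_up−S_dn) = (30.7042−69.0165)/(172.9546−124.9924) = -0.7988. V = [p*·30.7042 + (1−p*)·69.0165]/1.04 = 46.2681. B = V − Δ·S = 162.3660.
(1,1): S=201.1100. Δ = (V_up−V_dn)/(S_up−S_dn) = (6.2729−30.7042)/(239.3209−172.9546) = -0.3681. V = [p*·6.2729 + (1−p*)·30.7042]/1.04 = 16.7096. B = V − Δ·S = 90.7438.
(0,0): S=169.0000. Δ = (V_up−V_dn)/(S_up−S_dn) = (16.7096−46.2681)/(201.1100−145.3400) = -0.5300. V = [p*·16.7096 + (1−p*)·46.2681]/1.04 = 28.9859. B = V − Δ·S = 118.5571.
Check: Δ(0,0)·S0 + B(0,0) = 28.9859 = V0.

(0,0): Delta=-0.5300 Bond=118.5571
(1,0): Delta=-0.7988 Bond=162.3660
(1,1): Delta=-0.3681 Bond=90.7438
(2,0): Delta=-1.0000 Bond=194.0089
(2,1): Delta=-0.6776 Bond=147.9038
(2,2): Delta=-0.1817 Bond=49.7650
(3,0): Delta=-1.0000 Bond=201.7692
(3,1): Delta=-1.0000 Bond=201.7692
(3,2): Delta=-0.4835 Bond=113.8623
(3,3): Delta=0.0000 Bond=0.0000
V0=28.9859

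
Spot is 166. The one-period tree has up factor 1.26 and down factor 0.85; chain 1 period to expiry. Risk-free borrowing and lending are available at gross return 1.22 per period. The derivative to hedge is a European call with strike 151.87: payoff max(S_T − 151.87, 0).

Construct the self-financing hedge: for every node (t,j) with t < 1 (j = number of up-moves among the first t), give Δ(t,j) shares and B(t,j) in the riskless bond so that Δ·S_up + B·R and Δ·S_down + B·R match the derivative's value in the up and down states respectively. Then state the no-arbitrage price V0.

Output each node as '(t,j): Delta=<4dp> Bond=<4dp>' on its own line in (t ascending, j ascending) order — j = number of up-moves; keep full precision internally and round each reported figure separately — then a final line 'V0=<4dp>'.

(0,0): Delta=0.8418 Bond=-97.3541
V0=42.3776

The replicating-portfolio and risk-neutral prices coincide; use p* = (1.22−0.85)/(1.26−0.85) = 0.9024 for the latter.
Terminal values V(1,·): V(1,0)=0.0000, V(1,1)=57.2900
(0,0): S=166.0000. Δ = (V_up−V_dn)/(S_up−S_dn) = (57.2900−0.0000)/(209.1600−141.1000) = 0.8418. V = [p*·57.2900 + (1−p*)·0.0000]/1.22 = 42.3776. B = V − Δ·S = -97.3541.
Self-financing check: at every node Δ·S+B equals the discounted successor values.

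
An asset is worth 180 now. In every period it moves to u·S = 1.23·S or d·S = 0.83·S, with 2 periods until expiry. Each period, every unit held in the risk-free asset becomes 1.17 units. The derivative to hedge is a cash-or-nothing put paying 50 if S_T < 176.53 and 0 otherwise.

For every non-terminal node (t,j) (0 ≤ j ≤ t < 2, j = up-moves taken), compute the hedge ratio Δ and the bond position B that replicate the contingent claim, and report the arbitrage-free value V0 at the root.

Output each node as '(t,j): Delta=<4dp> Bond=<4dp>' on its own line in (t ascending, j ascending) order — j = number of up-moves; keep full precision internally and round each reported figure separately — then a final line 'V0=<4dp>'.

Under the risk-neutral measure, an up-move has probability p* = (R−d)/(u−d) = 0.8500 and values discount at R = 1.17.
At expiry t=2: V(2,0)=50.0000, V(2,1)=0.0000, V(2,2)=0.0000
  t=1,j=0: stock 149.4000 → up 183.7620 (V=0.0000), down 124.0020 (V=50.0000). Price 6.4103; hedge Δ=-0.8367, bond B=131.4103.
  t=1,j=1: stock 221.4000 → up 272.3220 (V=0.0000), down 183.7620 (V=0.0000). Price 0.0000; hedge Δ=0.0000, bond B=0.0000.
  t=0,j=0: stock 180.0000 → up 221.4000 (V=0.0000), down 149.4000 (V=6.4103). Price 0.8218; hedge Δ=-0.0890, bond B=16.8475.
The time-0 hedge costs 0.8218, which is the no-arbitrage price.

(0,0): Delta=-0.0890 Bond=16.8475
(1,0): Delta=-0.8367 Bond=131.4103
(1,1): Delta=0.0000 Bond=0.0000
V0=0.8218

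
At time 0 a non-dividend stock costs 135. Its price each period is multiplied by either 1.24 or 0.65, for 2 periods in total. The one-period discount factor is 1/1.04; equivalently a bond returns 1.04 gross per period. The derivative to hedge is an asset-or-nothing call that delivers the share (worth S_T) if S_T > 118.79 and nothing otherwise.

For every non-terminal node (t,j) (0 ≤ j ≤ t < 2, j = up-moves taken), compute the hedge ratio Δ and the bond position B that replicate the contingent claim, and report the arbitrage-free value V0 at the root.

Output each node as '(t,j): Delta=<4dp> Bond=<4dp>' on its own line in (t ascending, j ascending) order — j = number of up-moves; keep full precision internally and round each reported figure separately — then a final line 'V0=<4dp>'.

Risk-neutral probability p* = (R−d)/(u−d) = (1.04−0.65)/(1.24−0.65) = 0.6610.
Payoff layer (t=2): V(2,0)=0.0000, V(2,1)=0.0000, V(2,2)=207.5760
Node (1,0) S=87.7500: V=(p*·0.0000+(1−p*)·0.0000)/1.04=0.0000; Δ=(0.0000−0.0000)/(108.8100−57.0375)=0.0000; B=V−Δ·S=0.0000
Node (1,1) S=167.4000: V=(p*·207.5760+(1−p*)·0.0000)/1.04=131.9339; Δ=(207.5760−0.0000)/(207.5760−108.8100)=2.1017; B=V−Δ·S=-219.8898
Node (0,0) S=135.0000: V=(p*·131.9339+(1−p*)·0.0000)/1.04=83.8563; Δ=(131.9339−0.0000)/(167.4000−87.7500)=1.6564; B=V−Δ·S=-139.7605
Self-financing check: at every node Δ·S+B equals the discounted successor values.

(0,0): Delta=1.6564 Bond=-139.7605
(1,0): Delta=0.0000 Bond=0.0000
(1,1): Delta=2.1017 Bond=-219.8898
V0=83.8563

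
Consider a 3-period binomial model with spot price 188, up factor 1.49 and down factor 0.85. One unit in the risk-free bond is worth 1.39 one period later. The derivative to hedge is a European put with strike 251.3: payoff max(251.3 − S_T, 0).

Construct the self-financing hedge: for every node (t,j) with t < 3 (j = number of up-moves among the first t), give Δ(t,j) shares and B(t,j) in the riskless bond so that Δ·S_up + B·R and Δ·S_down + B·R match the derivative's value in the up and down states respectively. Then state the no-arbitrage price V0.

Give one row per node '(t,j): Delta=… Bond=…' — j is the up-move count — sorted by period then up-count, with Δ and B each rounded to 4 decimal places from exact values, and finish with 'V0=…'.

(0,0): Delta=-0.0646 Bond=13.4648
(1,0): Delta=-0.3859 Bond=70.0527
(1,1): Delta=-0.0307 Bond=9.2092
(2,0): Delta=-1.0000 Bond=180.7914
(2,1): Delta=-0.3210 Bond=81.9254
(2,2): Delta=0.0000 Bond=0.0000
V0=1.3185

No-arbitrage ⇒ martingale measure with p* = (R−d)/(u−d) = 0.8437.
Terminal values V(3,·): V(3,0)=135.8445, V(3,1)=48.9133, V(3,2)=0.0000, V(3,3)=0.0000
  t=2,j=0: stock 135.8300 → up 202.3867 (V=48.9133), down 115.4555 (V=135.8445). Price 44.9614; hedge Δ=-1.0000, bond B=180.7914.
  t=2,j=1: stock 238.1020 → up 354.7720 (V=0.0000), down 202.3867 (V=48.9133). Price 5.4983; hedge Δ=-0.3210, bond B=81.9254.
  t=2,j=2: stock 417.3788 → up 621.8944 (V=0.0000), down 354.7720 (V=0.0000). Price 0.0000; hedge Δ=0.0000, bond B=0.0000.
  t=1,j=0: stock 159.8000 → up 238.1020 (V=5.4983), down 135.8300 (V=44.9614). Price 8.3917; hedge Δ=-0.3859, bond B=70.0527.
  t=1,j=1: stock 280.1200 → up 417.3788 (V=0.0000), down 238.1020 (V=5.4983). Price 0.6181; hedge Δ=-0.0307, bond B=9.2092.
  t=0,j=0: stock 188.0000 → up 280.1200 (V=0.6181), down 159.8000 (V=8.3917). Price 1.3185; hedge Δ=-0.0646, bond B=13.4648.
Self-financing check: at every node Δ·S+B equals the discounted successor values.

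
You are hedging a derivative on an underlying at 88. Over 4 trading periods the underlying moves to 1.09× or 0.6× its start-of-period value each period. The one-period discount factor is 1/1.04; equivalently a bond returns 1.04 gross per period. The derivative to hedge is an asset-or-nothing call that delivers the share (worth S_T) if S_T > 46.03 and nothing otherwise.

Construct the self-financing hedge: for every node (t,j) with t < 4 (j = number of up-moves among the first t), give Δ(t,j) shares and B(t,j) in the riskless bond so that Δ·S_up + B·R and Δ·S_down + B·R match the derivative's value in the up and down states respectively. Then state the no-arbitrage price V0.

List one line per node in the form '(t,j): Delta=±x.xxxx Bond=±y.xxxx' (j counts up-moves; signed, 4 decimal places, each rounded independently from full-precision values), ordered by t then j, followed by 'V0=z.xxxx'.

No-arbitrage ⇒ martingale measure with p* = (R−d)/(u−d) = 0.8980.
Payoff layer (t=4): V(4,0)=0.0000, V(4,1)=0.0000, V(4,2)=0.0000, V(4,3)=68.3775, V(4,4)=124.2192
  t=3,j=0: stock 19.0080 → up 20.7187 (V=0.0000), down 11.4048 (V=0.0000). Price 0.0000; hedge Δ=0.0000, bond B=0.0000.
  t=3,j=1: stock 34.5312 → up 37.6390 (V=0.0000), down 20.7187 (V=0.0000). Price 0.0000; hedge Δ=0.0000, bond B=0.0000.
  t=3,j=2: stock 62.7317 → up 68.3775 (V=68.3775), down 37.6390 (V=0.0000). Price 59.0387; hedge Δ=2.2245, bond B=-80.5073.
  t=3,j=3: stock 113.9626 → up 124.2192 (V=124.2192), down 68.3775 (V=68.3775). Price 113.9626; hedge Δ=1.0000, bond B=0.0000.
  t=2,j=0: stock 31.6800 → up 34.5312 (V=0.0000), down 19.0080 (V=0.0000). Price 0.0000; hedge Δ=0.0000, bond B=0.0000.
  t=2,j=1: stock 57.5520 → up 62.7317 (V=59.0387), down 34.5312 (V=0.0000). Price 50.9753; hedge Δ=2.0935, bond B=-69.5118.
  t=2,j=2: stock 104.5528 → up 113.9626 (V=113.9626), down 62.7317 (V=59.0387). Price 104.1905; hedge Δ=1.0721, bond B=-7.8991.
  t=1,j=0: stock 52.8000 → up 57.5520 (V=50.9753), down 31.6800 (V=0.0000). Price 44.0132; hedge Δ=1.9703, bond B=-60.0180.
  t=1,j=1: stock 95.9200 → up 104.5528 (V=104.1905), down 57.5520 (V=50.9753). Price 94.9619; hedge Δ=1.1322, bond B=-13.6405.
  t=0,j=0: stock 88.0000 → up 95.9200 (V=94.9619), down 52.8000 (V=44.0132). Price 86.3106; hedge Δ=1.1816, bond B=-17.6662.
Check: Δ(0,0)·S0 + B(0,0) = 86.3106 = V0.

(0,0): Delta=1.1816 Bond=-17.6662
(1,0): Delta=1.9703 Bond=-60.0180
(1,1): Delta=1.1322 Bond=-13.6405
(2,0): Delta=0.0000 Bond=0.0000
(2,1): Delta=2.0935 Bond=-69.5118
(2,2): Delta=1.0721 Bond=-7.8991
(3,0): Delta=0.0000 Bond=0.0000
(3,1): Delta=0.0000 Bond=0.0000
(3,2): Delta=2.2245 Bond=-80.5073
(3,3): Delta=1.0000 Bond=0.0000
V0=86.3106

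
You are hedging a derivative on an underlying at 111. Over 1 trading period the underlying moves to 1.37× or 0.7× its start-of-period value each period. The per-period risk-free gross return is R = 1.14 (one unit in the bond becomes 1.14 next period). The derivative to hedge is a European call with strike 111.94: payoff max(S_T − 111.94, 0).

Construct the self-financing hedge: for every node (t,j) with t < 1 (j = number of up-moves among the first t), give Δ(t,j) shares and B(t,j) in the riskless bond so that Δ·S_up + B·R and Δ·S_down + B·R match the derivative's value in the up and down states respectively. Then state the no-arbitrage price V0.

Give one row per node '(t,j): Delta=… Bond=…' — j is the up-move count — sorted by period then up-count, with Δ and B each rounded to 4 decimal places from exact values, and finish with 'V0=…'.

Since d<R<u, set p* = (R−d)/(u−d) = 0.6567; price each node as the discounted p*-expectation of its children.
Terminal payoffs: V(1,0)=0.0000, V(1,1)=40.1300
Node (0,0) S=111.0000: V=(p*·40.1300+(1−p*)·0.0000)/1.14=23.1176; Δ=(40.1300−0.0000)/(152.0700−77.7000)=0.5396; B=V−Δ·S=-36.7780
The time-0 hedge costs 23.1176, which is the no-arbitrage price.

(0,0): Delta=0.5396 Bond=-36.7780
V0=23.1176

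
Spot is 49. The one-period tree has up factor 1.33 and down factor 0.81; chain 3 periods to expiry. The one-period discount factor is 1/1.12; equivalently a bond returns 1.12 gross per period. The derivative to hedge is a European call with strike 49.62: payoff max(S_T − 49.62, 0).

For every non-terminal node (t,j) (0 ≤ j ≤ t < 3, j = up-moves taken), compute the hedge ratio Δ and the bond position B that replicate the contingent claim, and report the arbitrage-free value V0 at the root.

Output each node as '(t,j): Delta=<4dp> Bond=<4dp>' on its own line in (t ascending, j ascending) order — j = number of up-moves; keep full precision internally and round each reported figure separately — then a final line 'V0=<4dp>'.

The replicating-portfolio and risk-neutral prices coincide; use p* = (1.12−0.81)/(1.33−0.81) = 0.5962 for the latter.
At expiry t=3: V(3,0)=0.0000, V(3,1)=0.0000, V(3,2)=20.5876, V(3,3)=65.6592
(2,0): S=32.1489. Δ = (V_up−V_dn)/(S_up−S_dn) = (0.0000−0.0000)/(42.7580−26.0406) = 0.0000. V = [p*·0.0000 + (1−p*)·0.0000]/1.12 = 0.0000. B = V − Δ·S = 0.0000.
(2,1): S=52.7877. Δ = (V_up−V_dn)/(S_up−S_dn) = (20.5876−0.0000)/(70.2076−42.7580) = 0.7500. V = [p*·20.5876 + (1−p*)·0.0000]/1.12 = 10.9584. B = V − Δ·S = -28.6332.
(2,2): S=86.6761. Δ = (V_up−V_dn)/(S_up−S_dn) = (65.6592−20.5876)/(115.2792−70.2076) = 1.0000. V = [p*·65.6592 + (1−p*)·20.5876]/1.12 = 42.3725. B = V − Δ·S = -44.3036.
(1,0): S=39.6900. Δ = (V_up−V_dn)/(S_up−S_dn) = (10.9584−0.0000)/(52.7877−32.1489) = 0.5310. V = [p*·10.9584 + (1−p*)·0.0000]/1.12 = 5.8329. B = V − Δ·S = -15.2409.
(1,1): S=65.1700. Δ = (V_up−V_dn)/(S_up−S_dn) = (42.3725−10.9584)/(86.6761−52.7877) = 0.9270. V = [p*·42.3725 + (1−p*)·10.9584]/1.12 = 26.5054. B = V − Δ·S = -33.9064.
(0,0): S=49.0000. Δ = (V_up−V_dn)/(S_up−S_dn) = (26.5054−5.8329)/(65.1700−39.6900) = 0.8113. V = [p*·26.5054 + (1−p*)·5.8329]/1.12 = 16.2115. B = V − Δ·S = -23.5432.
Self-financing check: at every node Δ·S+B equals the discounted successor values.

(0,0): Delta=0.8113 Bond=-23.5432
(1,0): Delta=0.5310 Bond=-15.2409
(1,1): Delta=0.9270 Bond=-33.9064
(2,0): Delta=0.0000 Bond=0.0000
(2,1): Delta=0.7500 Bond=-28.6332
(2,2): Delta=1.0000 Bond=-44.3036
V0=16.2115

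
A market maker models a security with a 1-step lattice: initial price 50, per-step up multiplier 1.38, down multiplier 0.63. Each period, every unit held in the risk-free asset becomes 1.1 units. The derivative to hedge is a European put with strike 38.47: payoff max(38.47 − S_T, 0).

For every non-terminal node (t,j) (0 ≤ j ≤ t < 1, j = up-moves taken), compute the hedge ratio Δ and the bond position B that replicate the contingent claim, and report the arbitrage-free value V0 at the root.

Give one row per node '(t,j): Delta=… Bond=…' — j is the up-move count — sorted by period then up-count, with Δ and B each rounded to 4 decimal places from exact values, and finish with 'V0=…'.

Risk-neutral probability p* = (R−d)/(u−d) = (1.1−0.63)/(1.38−0.63) = 0.6267.
Terminal values V(1,·): V(1,0)=6.9700, V(1,1)=0.0000
Node (0,0) S=50.0000: V=(p*·0.0000+(1−p*)·6.9700)/1.1=2.3656; Δ=(0.0000−6.9700)/(69.0000−31.5000)=-0.1859; B=V−Δ·S=11.6589
Check: Δ(0,0)·S0 + B(0,0) = 2.3656 = V0.

(0,0): Delta=-0.1859 Bond=11.6589
V0=2.3656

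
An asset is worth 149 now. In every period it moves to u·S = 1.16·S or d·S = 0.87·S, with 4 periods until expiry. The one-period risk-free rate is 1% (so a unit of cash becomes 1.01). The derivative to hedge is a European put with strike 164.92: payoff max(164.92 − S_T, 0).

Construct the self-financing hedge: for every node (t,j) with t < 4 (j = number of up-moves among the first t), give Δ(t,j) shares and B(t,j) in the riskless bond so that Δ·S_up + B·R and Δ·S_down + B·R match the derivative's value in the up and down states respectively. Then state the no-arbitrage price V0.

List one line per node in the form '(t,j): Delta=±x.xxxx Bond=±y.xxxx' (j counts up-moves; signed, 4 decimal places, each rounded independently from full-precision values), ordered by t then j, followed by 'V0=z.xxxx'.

Since d<R<u, set p* = (R−d)/(u−d) = 0.4828; price each node as the discounted p*-expectation of its children.
Terminal values V(4,·): V(4,0)=79.5583, V(4,1)=51.1043, V(4,2)=13.1658, V(4,3)=0.0000, V(4,4)=0.0000
Node (3,0) S=98.1169: V=(p*·51.1043+(1−p*)·79.5583)/1.01=65.1702; Δ=(51.1043−79.5583)/(113.8157−85.3617)=-1.0000; B=V−Δ·S=163.2871
Node (3,1) S=130.8226: V=(p*·13.1658+(1−p*)·51.1043)/1.01=32.4645; Δ=(13.1658−51.1043)/(151.7542−113.8157)=-1.0000; B=V−Δ·S=163.2871
Node (3,2) S=174.4301: V=(p*·0.0000+(1−p*)·13.1658)/1.01=6.7425; Δ=(0.0000−13.1658)/(202.3389−151.7542)=-0.2603; B=V−Δ·S=52.1417
Node (3,3) S=232.5735: V=(p*·0.0000+(1−p*)·0.0000)/1.01=0.0000; Δ=(0.0000−0.0000)/(269.7853−202.3389)=0.0000; B=V−Δ·S=0.0000
Node (2,0) S=112.7781: V=(p*·32.4645+(1−p*)·65.1702)/1.01=48.8923; Δ=(32.4645−65.1702)/(130.8226−98.1169)=-1.0000; B=V−Δ·S=161.6704
Node (2,1) S=150.3708: V=(p*·6.7425+(1−p*)·32.4645)/1.01=19.8485; Δ=(6.7425−32.4645)/(174.4301−130.8226)=-0.5899; B=V−Δ·S=108.5453
Node (2,2) S=200.4944: V=(p*·0.0000+(1−p*)·6.7425)/1.01=3.4530; Δ=(0.0000−6.7425)/(232.5735−174.4301)=-0.1160; B=V−Δ·S=26.7028
Node (1,0) S=129.6300: V=(p*·19.8485+(1−p*)·48.8923)/1.01=34.5259; Δ=(19.8485−48.8923)/(150.3708−112.7781)=-0.7726; B=V−Δ·S=134.6770
Node (1,1) S=172.8400: V=(p*·3.4530+(1−p*)·19.8485)/1.01=11.8153; Δ=(3.4530−19.8485)/(200.4944−150.3708)=-0.3271; B=V−Δ·S=68.3516
Node (0,0) S=149.0000: V=(p*·11.8153+(1−p*)·34.5259)/1.01=23.3289; Δ=(11.8153−34.5259)/(172.8400−129.6300)=-0.5256; B=V−Δ·S=101.6415
Self-financing check: at every node Δ·S+B equals the discounted successor values.

(0,0): Delta=-0.5256 Bond=101.6415
(1,0): Delta=-0.7726 Bond=134.6770
(1,1): Delta=-0.3271 Bond=68.3516
(2,0): Delta=-1.0000 Bond=161.6704
(2,1): Delta=-0.5899 Bond=108.5453
(2,2): Delta=-0.1160 Bond=26.7028
(3,0): Delta=-1.0000 Bond=163.2871
(3,1): Delta=-1.0000 Bond=163.2871
(3,2): Delta=-0.2603 Bond=52.1417
(3,3): Delta=0.0000 Bond=0.0000
V0=23.3289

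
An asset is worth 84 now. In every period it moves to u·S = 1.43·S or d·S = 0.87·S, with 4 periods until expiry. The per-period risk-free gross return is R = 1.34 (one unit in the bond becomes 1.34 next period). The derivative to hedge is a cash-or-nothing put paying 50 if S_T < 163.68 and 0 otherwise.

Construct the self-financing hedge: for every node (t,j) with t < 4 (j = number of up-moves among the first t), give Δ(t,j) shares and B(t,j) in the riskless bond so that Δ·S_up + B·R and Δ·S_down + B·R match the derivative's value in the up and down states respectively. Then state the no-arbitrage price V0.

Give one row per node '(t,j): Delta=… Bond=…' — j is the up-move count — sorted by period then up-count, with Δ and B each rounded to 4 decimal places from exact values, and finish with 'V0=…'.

No-arbitrage ⇒ martingale measure with p* = (R−d)/(u−d) = 0.8393.
Payoff layer (t=4): V(4,0)=50.0000, V(4,1)=50.0000, V(4,2)=50.0000, V(4,3)=0.0000, V(4,4)=0.0000
Node (3,0) S=55.3143: V=(p*·50.0000+(1−p*)·50.0000)/1.34=37.3134; Δ=(50.0000−50.0000)/(79.0994−48.1234)=0.0000; B=V−Δ·S=37.3134
Node (3,1) S=90.9188: V=(p*·50.0000+(1−p*)·50.0000)/1.34=37.3134; Δ=(50.0000−50.0000)/(130.0139−79.0994)=0.0000; B=V−Δ·S=37.3134
Node (3,2) S=149.4413: V=(p*·0.0000+(1−p*)·50.0000)/1.34=5.9968; Δ=(0.0000−50.0000)/(213.7010−130.0139)=-0.5975; B=V−Δ·S=95.2825
Node (3,3) S=245.6334: V=(p*·0.0000+(1−p*)·0.0000)/1.34=0.0000; Δ=(0.0000−0.0000)/(351.2557−213.7010)=0.0000; B=V−Δ·S=0.0000
Node (2,0) S=63.5796: V=(p*·37.3134+(1−p*)·37.3134)/1.34=27.8458; Δ=(37.3134−37.3134)/(90.9188−55.3143)=0.0000; B=V−Δ·S=27.8458
Node (2,1) S=104.5044: V=(p*·5.9968+(1−p*)·37.3134)/1.34=8.2312; Δ=(5.9968−37.3134)/(149.4413−90.9188)=-0.5351; B=V−Δ·S=64.1538
Node (2,2) S=171.7716: V=(p*·0.0000+(1−p*)·5.9968)/1.34=0.7192; Δ=(0.0000−5.9968)/(245.6334−149.4413)=-0.0623; B=V−Δ·S=11.4278
Node (1,0) S=73.0800: V=(p*·8.2312+(1−p*)·27.8458)/1.34=8.4952; Δ=(8.2312−27.8458)/(104.5044−63.5796)=-0.4793; B=V−Δ·S=43.5213
Node (1,1) S=120.1200: V=(p*·0.7192+(1−p*)·8.2312)/1.34=1.4377; Δ=(0.7192−8.2312)/(171.7716−104.5044)=-0.1117; B=V−Δ·S=14.8520
Node (0,0) S=84.0000: V=(p*·1.4377+(1−p*)·8.4952)/1.34=1.9194; Δ=(1.4377−8.4952)/(120.1200−73.0800)=-0.1500; B=V−Δ·S=14.5220
Check: Δ(0,0)·S0 + B(0,0) = 1.9194 = V0.

(0,0): Delta=-0.1500 Bond=14.5220
(1,0): Delta=-0.4793 Bond=43.5213
(1,1): Delta=-0.1117 Bond=14.8520
(2,0): Delta=0.0000 Bond=27.8458
(2,1): Delta=-0.5351 Bond=64.1538
(2,2): Delta=-0.0623 Bond=11.4278
(3,0): Delta=0.0000 Bond=37.3134
(3,1): Delta=0.0000 Bond=37.3134
(3,2): Delta=-0.5975 Bond=95.2825
(3,3): Delta=0.0000 Bond=0.0000
V0=1.9194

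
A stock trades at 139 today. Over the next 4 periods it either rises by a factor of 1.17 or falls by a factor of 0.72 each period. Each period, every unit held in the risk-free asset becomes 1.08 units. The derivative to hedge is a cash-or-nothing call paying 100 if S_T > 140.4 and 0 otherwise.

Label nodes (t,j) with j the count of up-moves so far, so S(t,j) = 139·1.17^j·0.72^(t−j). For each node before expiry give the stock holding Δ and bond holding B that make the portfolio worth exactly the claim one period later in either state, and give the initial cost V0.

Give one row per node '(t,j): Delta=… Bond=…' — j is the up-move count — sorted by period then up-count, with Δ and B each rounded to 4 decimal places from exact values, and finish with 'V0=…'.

(0,0): Delta=0.4873 Bond=-7.5267
(1,0): Delta=1.2184 Bond=-81.2884
(1,1): Delta=0.3749 Bond=10.1611
(2,0): Delta=0.0000 Bond=0.0000
(2,1): Delta=1.4058 Bond=-109.7394
(2,2): Delta=0.2163 Bond=41.1523
(3,0): Delta=0.0000 Bond=0.0000
(3,1): Delta=0.0000 Bond=0.0000
(3,2): Delta=1.6221 Bond=-148.1481
(3,3): Delta=0.0000 Bond=92.5926
V0=60.2136

Risk-neutral probability p* = (R−d)/(u−d) = (1.08−0.72)/(1.17−0.72) = 0.8000.
Terminal values V(4,·): V(4,0)=0.0000, V(4,1)=0.0000, V(4,2)=0.0000, V(4,3)=100.0000, V(4,4)=100.0000
Node (3,0) S=51.8815: V=(p*·0.0000+(1−p*)·0.0000)/1.08=0.0000; Δ=(0.0000−0.0000)/(60.7013−37.3547)=0.0000; B=V−Δ·S=0.0000
Node (3,1) S=84.3074: V=(p*·0.0000+(1−p*)·0.0000)/1.08=0.0000; Δ=(0.0000−0.0000)/(98.6396−60.7013)=0.0000; B=V−Δ·S=0.0000
Node (3,2) S=136.9995: V=(p*·100.0000+(1−p*)·0.0000)/1.08=74.0741; Δ=(100.0000−0.0000)/(160.2894−98.6396)=1.6221; B=V−Δ·S=-148.1481
Node (3,3) S=222.6242: V=(p*·100.0000+(1−p*)·100.0000)/1.08=92.5926; Δ=(100.0000−100.0000)/(260.4703−160.2894)=0.0000; B=V−Δ·S=92.5926
Node (2,0) S=72.0576: V=(p*·0.0000+(1−p*)·0.0000)/1.08=0.0000; Δ=(0.0000−0.0000)/(84.3074−51.8815)=0.0000; B=V−Δ·S=0.0000
Node (2,1) S=117.0936: V=(p*·74.0741+(1−p*)·0.0000)/1.08=54.8697; Δ=(74.0741−0.0000)/(136.9995−84.3074)=1.4058; B=V−Δ·S=-109.7394
Node (2,2) S=190.2771: V=(p*·92.5926+(1−p*)·74.0741)/1.08=82.3045; Δ=(92.5926−74.0741)/(222.6242−136.9995)=0.2163; B=V−Δ·S=41.1523
Node (1,0) S=100.0800: V=(p*·54.8697+(1−p*)·0.0000)/1.08=40.6442; Δ=(54.8697−0.0000)/(117.0936−72.0576)=1.2184; B=V−Δ·S=-81.2884
Node (1,1) S=162.6300: V=(p*·82.3045+(1−p*)·54.8697)/1.08=71.1274; Δ=(82.3045−54.8697)/(190.2771−117.0936)=0.3749; B=V−Δ·S=10.1611
Node (0,0) S=139.0000: V=(p*·71.1274+(1−p*)·40.6442)/1.08=60.2136; Δ=(71.1274−40.6442)/(162.6300−100.0800)=0.4873; B=V−Δ·S=-7.5267
Each (Δ,B) replicates both successor values, so the strategy is self-financing and V0 is arbitrage-free.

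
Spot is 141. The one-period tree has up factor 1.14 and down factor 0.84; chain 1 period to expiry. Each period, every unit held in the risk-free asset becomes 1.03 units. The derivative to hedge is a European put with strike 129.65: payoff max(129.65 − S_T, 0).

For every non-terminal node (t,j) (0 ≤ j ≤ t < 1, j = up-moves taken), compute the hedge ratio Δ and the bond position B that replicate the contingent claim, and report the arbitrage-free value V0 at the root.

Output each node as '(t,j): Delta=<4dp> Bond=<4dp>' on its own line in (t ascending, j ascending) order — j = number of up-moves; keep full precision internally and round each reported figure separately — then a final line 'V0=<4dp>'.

(0,0): Delta=-0.2650 Bond=41.3573
V0=3.9906

The replicating-portfolio and risk-neutral prices coincide; use p* = (1.03−0.84)/(1.14−0.84) = 0.6333 for the latter.
Payoff layer (t=1): V(1,0)=11.2100, V(1,1)=0.0000
  t=0,j=0: stock 141.0000 → up 160.7400 (V=0.0000), down 118.4400 (V=11.2100). Price 3.9906; hedge Δ=-0.2650, bond B=41.3573.
Check: Δ(0,0)·S0 + B(0,0) = 3.9906 = V0.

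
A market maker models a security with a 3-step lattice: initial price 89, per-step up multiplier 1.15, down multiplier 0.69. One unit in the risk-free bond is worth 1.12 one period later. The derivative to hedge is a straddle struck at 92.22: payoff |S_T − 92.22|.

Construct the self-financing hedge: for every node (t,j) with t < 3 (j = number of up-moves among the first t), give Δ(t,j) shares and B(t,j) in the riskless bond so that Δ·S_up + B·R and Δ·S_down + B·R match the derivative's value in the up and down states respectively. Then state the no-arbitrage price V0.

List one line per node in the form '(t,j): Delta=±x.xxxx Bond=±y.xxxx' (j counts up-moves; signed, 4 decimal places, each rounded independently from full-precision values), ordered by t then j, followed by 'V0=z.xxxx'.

Since d<R<u, set p* = (R−d)/(u−d) = 0.9348; price each node as the discounted p*-expectation of its children.
Terminal values V(3,·): V(3,0)=62.9827, V(3,1)=43.4912, V(3,2)=11.0053, V(3,3)=43.1379
(2,0): S=42.3729. Δ = (V_up−V_dn)/(S_up−S_dn) = (43.4912−62.9827)/(48.7288−29.2373) = -1.0000. V = [p*·43.4912 + (1−p*)·62.9827]/1.12 = 39.9664. B = V − Δ·S = 82.3393.
(2,1): S=70.6215. Δ = (V_up−V_dn)/(S_up−S_dn) = (11.0053−43.4912)/(81.2147−48.7288) = -1.0000. V = [p*·11.0053 + (1−p*)·43.4912]/1.12 = 11.7178. B = V − Δ·S = 82.3393.
(2,2): S=117.7025. Δ = (V_up−V_dn)/(S_up−S_dn) = (43.1379−11.0053)/(135.3579−81.2147) = 0.5935. V = [p*·43.1379 + (1−p*)·11.0053]/1.12 = 36.6449. B = V − Δ·S = -33.2086.
(1,0): S=61.4100. Δ = (V_up−V_dn)/(S_up−S_dn) = (11.7178−39.9664)/(70.6215−42.3729) = -1.0000. V = [p*·11.7178 + (1−p*)·39.9664]/1.12 = 12.1072. B = V − Δ·S = 73.5172.
(1,1): S=102.3500. Δ = (V_up−V_dn)/(S_up−S_dn) = (36.6449−11.7178)/(117.7025−70.6215) = 0.5295. V = [p*·36.6449 + (1−p*)·11.7178]/1.12 = 31.2671. B = V − Δ·S = -22.9222.
(0,0): S=89.0000. Δ = (V_up−V_dn)/(S_up−S_dn) = (31.2671−12.1072)/(102.3500−61.4100) = 0.4680. V = [p*·31.2671 + (1−p*)·12.1072]/1.12 = 26.8014. B = V − Δ·S = -14.8506.
Root portfolio cost Δ·89+B reproduces V0=26.8014.

(0,0): Delta=0.4680 Bond=-14.8506
(1,0): Delta=-1.0000 Bond=73.5172
(1,1): Delta=0.5295 Bond=-22.9222
(2,0): Delta=-1.0000 Bond=82.3393
(2,1): Delta=-1.0000 Bond=82.3393
(2,2): Delta=0.5935 Bond=-33.2086
V0=26.8014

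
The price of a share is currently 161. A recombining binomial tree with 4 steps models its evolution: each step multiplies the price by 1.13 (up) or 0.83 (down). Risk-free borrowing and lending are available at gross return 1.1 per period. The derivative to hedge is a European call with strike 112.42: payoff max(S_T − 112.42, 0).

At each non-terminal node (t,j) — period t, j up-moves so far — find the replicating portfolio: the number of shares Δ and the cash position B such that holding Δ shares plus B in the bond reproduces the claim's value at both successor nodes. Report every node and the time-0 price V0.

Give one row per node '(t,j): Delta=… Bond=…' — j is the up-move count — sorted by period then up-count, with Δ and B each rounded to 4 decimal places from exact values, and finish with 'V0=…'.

Risk-neutral probability p* = (R−d)/(u−d) = (1.1−0.83)/(1.13−0.83) = 0.9000.
At expiry t=4: V(4,0)=0.0000, V(4,1)=0.0000, V(4,2)=29.2047, V(4,3)=80.3943, V(4,4)=150.0863
(3,0): S=92.0577. Δ = (V_up−V_dn)/(S_up−S_dn) = (0.0000−0.0000)/(104.0252−76.4079) = 0.0000. V = [p*·0.0000 + (1−p*)·0.0000]/1.1 = 0.0000. B = V − Δ·S = 0.0000.
(3,1): S=125.3316. Δ = (V_up−V_dn)/(S_up−S_dn) = (29.2047−0.0000)/(141.6247−104.0252) = 0.7767. V = [p*·29.2047 + (1−p*)·0.0000]/1.1 = 23.8947. B = V − Δ·S = -73.4542.
(3,2): S=170.6321. Δ = (V_up−V_dn)/(S_up−S_dn) = (80.3943−29.2047)/(192.8143−141.6247) = 1.0000. V = [p*·80.3943 + (1−p*)·29.2047]/1.1 = 68.4321. B = V − Δ·S = -102.2000.
(3,3): S=232.3064. Δ = (V_up−V_dn)/(S_up−S_dn) = (150.0863−80.3943)/(262.5063−192.8143) = 1.0000. V = [p*·150.0863 + (1−p*)·80.3943]/1.1 = 130.1064. B = V − Δ·S = -102.2000.
(2,0): S=110.9129. Δ = (V_up−V_dn)/(S_up−S_dn) = (23.8947−0.0000)/(125.3316−92.0577) = 0.7181. V = [p*·23.8947 + (1−p*)·0.0000]/1.1 = 19.5502. B = V − Δ·S = -60.0989.
(2,1): S=151.0019. Δ = (V_up−V_dn)/(S_up−S_dn) = (68.4321−23.8947)/(170.6321−125.3316) = 0.9832. V = [p*·68.4321 + (1−p*)·23.8947]/1.1 = 58.1622. B = V − Δ·S = -90.2958.
(2,2): S=205.5809. Δ = (V_up−V_dn)/(S_up−S_dn) = (130.1064−68.4321)/(232.3064−170.6321) = 1.0000. V = [p*·130.1064 + (1−p*)·68.4321]/1.1 = 112.6718. B = V − Δ·S = -92.9091.
(1,0): S=133.6300. Δ = (V_up−V_dn)/(S_up−S_dn) = (58.1622−19.5502)/(151.0019−110.9129) = 0.9632. V = [p*·58.1622 + (1−p*)·19.5502]/1.1 = 49.3645. B = V − Δ·S = -79.3419.
(1,1): S=181.9300. Δ = (V_up−V_dn)/(S_up−S_dn) = (112.6718−58.1622)/(205.5809−151.0019) = 0.9987. V = [p*·112.6718 + (1−p*)·58.1622]/1.1 = 97.4735. B = V − Δ·S = -84.2252.
(0,0): S=161.0000. Δ = (V_up−V_dn)/(S_up−S_dn) = (97.4735−49.3645)/(181.9300−133.6300) = 0.9960. V = [p*·97.4735 + (1−p*)·49.3645]/1.1 = 84.2387. B = V − Δ·S = -76.1245.
Self-financing check: at every node Δ·S+B equals the discounted successor values.

(0,0): Delta=0.9960 Bond=-76.1245
(1,0): Delta=0.9632 Bond=-79.3419
(1,1): Delta=0.9987 Bond=-84.2252
(2,0): Delta=0.7181 Bond=-60.0989
(2,1): Delta=0.9832 Bond=-90.2958
(2,2): Delta=1.0000 Bond=-92.9091
(3,0): Delta=0.0000 Bond=0.0000
(3,1): Delta=0.7767 Bond=-73.4542
(3,2): Delta=1.0000 Bond=-102.2000
(3,3): Delta=1.0000 Bond=-102.2000
V0=84.2387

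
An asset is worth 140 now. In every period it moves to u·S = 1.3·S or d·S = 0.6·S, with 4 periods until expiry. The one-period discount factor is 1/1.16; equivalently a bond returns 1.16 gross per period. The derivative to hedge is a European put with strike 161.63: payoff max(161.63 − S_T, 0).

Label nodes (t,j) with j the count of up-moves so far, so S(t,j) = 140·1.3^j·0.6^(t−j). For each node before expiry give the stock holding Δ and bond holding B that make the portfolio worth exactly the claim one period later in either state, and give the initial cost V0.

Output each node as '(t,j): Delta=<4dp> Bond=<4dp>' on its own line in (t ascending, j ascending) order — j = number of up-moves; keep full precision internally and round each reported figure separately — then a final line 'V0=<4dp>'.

No-arbitrage ⇒ martingale measure with p* = (R−d)/(u−d) = 0.8000.
At expiry t=4: V(4,0)=143.4860, V(4,1)=122.3180, V(4,2)=76.4540, V(4,3)=0.0000, V(4,4)=0.0000
(3,0): S=30.2400. Δ = (V_up−V_dn)/(S_up−S_dn) = (122.3180−143.4860)/(39.3120−18.1440) = -1.0000. V = [p*·122.3180 + (1−p*)·143.4860]/1.16 = 109.0962. B = V − Δ·S = 139.3362.
(3,1): S=65.5200. Δ = (V_up−V_dn)/(S_up−S_dn) = (76.4540−122.3180)/(85.1760−39.3120) = -1.0000. V = [p*·76.4540 + (1−p*)·122.3180]/1.16 = 73.8162. B = V − Δ·S = 139.3362.
(3,2): S=141.9600. Δ = (V_up−V_dn)/(S_up−S_dn) = (0.0000−76.4540)/(184.5480−85.1760) = -0.7694. V = [p*·0.0000 + (1−p*)·76.4540]/1.16 = 13.1817. B = V − Δ·S = 122.4017.
(3,3): S=307.5800. Δ = (V_up−V_dn)/(S_up−S_dn) = (0.0000−0.0000)/(399.8540−184.5480) = 0.0000. V = [p*·0.0000 + (1−p*)·0.0000]/1.16 = 0.0000. B = V − Δ·S = 0.0000.
(2,0): S=50.4000. Δ = (V_up−V_dn)/(S_up−S_dn) = (73.8162−109.0962)/(65.5200−30.2400) = -1.0000. V = [p*·73.8162 + (1−p*)·109.0962]/1.16 = 69.7174. B = V − Δ·S = 120.1174.
(2,1): S=109.2000. Δ = (V_up−V_dn)/(S_up−S_dn) = (13.1817−73.8162)/(141.9600−65.5200) = -0.7932. V = [p*·13.1817 + (1−p*)·73.8162]/1.16 = 21.8178. B = V − Δ·S = 108.4385.
(2,2): S=236.6000. Δ = (V_up−V_dn)/(S_up−S_dn) = (0.0000−13.1817)/(307.5800−141.9600) = -0.0796. V = [p*·0.0000 + (1−p*)·13.1817]/1.16 = 2.2727. B = V − Δ·S = 21.1037.
(1,0): S=84.0000. Δ = (V_up−V_dn)/(S_up−S_dn) = (21.8178−69.7174)/(109.2000−50.4000) = -0.8146. V = [p*·21.8178 + (1−p*)·69.7174]/1.16 = 27.0670. B = V − Δ·S = 95.4950.
(1,1): S=182.0000. Δ = (V_up−V_dn)/(S_up−S_dn) = (2.2727−21.8178)/(236.6000−109.2000) = -0.1534. V = [p*·2.2727 + (1−p*)·21.8178]/1.16 = 5.3291. B = V − Δ·S = 33.2506.
(0,0): S=140.0000. Δ = (V_up−V_dn)/(S_up−S_dn) = (5.3291−27.0670)/(182.0000−84.0000) = -0.2218. V = [p*·5.3291 + (1−p*)·27.0670]/1.16 = 8.3419. B = V − Δ·S = 39.3961.
The time-0 hedge costs 8.3419, which is the no-arbitrage price.

(0,0): Delta=-0.2218 Bond=39.3961
(1,0): Delta=-0.8146 Bond=95.4950
(1,1): Delta=-0.1534 Bond=33.2506
(2,0): Delta=-1.0000 Bond=120.1174
(2,1): Delta=-0.7932 Bond=108.4385
(2,2): Delta=-0.0796 Bond=21.1037
(3,0): Delta=-1.0000 Bond=139.3362
(3,1): Delta=-1.0000 Bond=139.3362
(3,2): Delta=-0.7694 Bond=122.4017
(3,3): Delta=0.0000 Bond=0.0000
V0=8.3419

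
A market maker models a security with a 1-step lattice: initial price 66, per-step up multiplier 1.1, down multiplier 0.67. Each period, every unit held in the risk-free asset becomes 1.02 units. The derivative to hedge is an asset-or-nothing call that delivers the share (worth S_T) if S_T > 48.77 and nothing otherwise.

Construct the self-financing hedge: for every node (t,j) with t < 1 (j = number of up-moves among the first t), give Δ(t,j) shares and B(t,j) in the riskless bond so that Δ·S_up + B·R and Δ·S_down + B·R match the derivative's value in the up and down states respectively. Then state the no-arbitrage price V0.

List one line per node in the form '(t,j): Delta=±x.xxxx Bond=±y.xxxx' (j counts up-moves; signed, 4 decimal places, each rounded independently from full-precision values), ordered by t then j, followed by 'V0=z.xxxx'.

No-arbitrage ⇒ martingale measure with p* = (R−d)/(u−d) = 0.8140.
Terminal payoffs: V(1,0)=0.0000, V(1,1)=72.6000
  t=0,j=0: stock 66.0000 → up 72.6000 (V=72.6000), down 44.2200 (V=0.0000). Price 57.9343; hedge Δ=2.5581, bond B=-110.9029.
The time-0 hedge costs 57.9343, which is the no-arbitrage price.

(0,0): Delta=2.5581 Bond=-110.9029
V0=57.9343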